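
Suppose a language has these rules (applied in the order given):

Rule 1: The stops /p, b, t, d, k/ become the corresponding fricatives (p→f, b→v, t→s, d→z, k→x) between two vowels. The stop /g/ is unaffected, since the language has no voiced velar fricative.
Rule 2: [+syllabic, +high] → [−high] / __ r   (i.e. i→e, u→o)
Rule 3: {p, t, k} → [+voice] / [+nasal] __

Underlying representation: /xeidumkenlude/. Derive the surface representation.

xeizumgenluze

Rule 1 (intervocalic spirantization): /d/ is a stop between vowels /i/ and /u/, so it spirantizes to the fricative [z]. /d/ is a stop between vowels /u/ and /e/, so it spirantizes to the fricative [z]. /xeidumkenlude/ → xeizumkenluze.
Rule 2 (pre-rhotic lowering): no segment meets the environment; /xeizumkenluze/ is unchanged.
Rule 3 (post-nasal voicing): /k/ is a voiceless stop immediately after the nasal /m/, so it voices to [g]. /xeizumkenluze/ → xeizumgenluze.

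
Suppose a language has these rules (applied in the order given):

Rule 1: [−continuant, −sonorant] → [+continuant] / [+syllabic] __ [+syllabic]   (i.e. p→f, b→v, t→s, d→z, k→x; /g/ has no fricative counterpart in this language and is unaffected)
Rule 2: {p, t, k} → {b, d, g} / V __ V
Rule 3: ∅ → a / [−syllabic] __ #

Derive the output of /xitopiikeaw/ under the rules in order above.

xisofiixeawa

Rule 1 (intervocalic spirantization): /t/ is a stop between vowels /i/ and /o/, so it spirantizes to the fricative [s]. /p/ is a stop between vowels /o/ and /i/, so it spirantizes to the fricative [f]. /k/ is a stop between vowels /i/ and /e/, so it spirantizes to the fricative [x]. /xitopiikeaw/ → xisofiixeaw.
Rule 2 (intervocalic voicing): no segment meets the environment; /xisofiixeaw/ is unchanged.
Rule 3 (final a-epenthesis): the form ends in the consonant /w/, so [a] is inserted word-finally. /xisofiixeaw/ → xisofiixeawa.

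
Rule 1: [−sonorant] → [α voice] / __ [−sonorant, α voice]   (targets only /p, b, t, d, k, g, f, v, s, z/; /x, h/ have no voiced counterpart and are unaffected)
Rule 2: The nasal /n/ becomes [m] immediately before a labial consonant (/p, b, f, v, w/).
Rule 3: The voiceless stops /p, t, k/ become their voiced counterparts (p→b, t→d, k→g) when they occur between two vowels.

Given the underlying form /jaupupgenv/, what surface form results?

jaububgemv

Rule 1 (regressive voicing assimilation): /p/ precedes the voiced obstruent /g/, so it voices to [b] by assimilation. /jaupupgenv/ → jaupubgenv.
Rule 2 (nasal place assimilation): /n/ precedes the labial consonant /v/, so it assimilates in place to [m]. /jaupubgenv/ → jaupubgemv.
Rule 3 (intervocalic voicing): /p/ is a voiceless stop between vowels /u/ and /u/, so it voices to [b]. /jaupubgemv/ → jaububgemv.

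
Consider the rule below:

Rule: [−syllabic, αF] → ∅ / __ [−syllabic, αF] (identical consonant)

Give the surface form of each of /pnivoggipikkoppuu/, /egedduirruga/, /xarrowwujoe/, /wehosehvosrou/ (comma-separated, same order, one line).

/pnivoggipikkoppuu/: /gg/ is a geminate; the first /g/ deletes. /kk/ is a geminate; the first /k/ deletes. /pp/ is a geminate; the first /p/ deletes. → [pnivogipikopuu].
/egedduirruga/: /dd/ is a geminate; the first /d/ deletes. /rr/ is a geminate; the first /r/ deletes. → [egeduiruga].
/xarrowwujoe/: /rr/ is a geminate; the first /r/ deletes. /ww/ is a geminate; the first /w/ deletes. → [xarowujoe].
/wehosehvosrou/: the rule's environment is not met; surfaces unchanged as [wehosehvosrou].

pnivogipikopuu, egeduiruga, xarowujoe, wehosehvosrou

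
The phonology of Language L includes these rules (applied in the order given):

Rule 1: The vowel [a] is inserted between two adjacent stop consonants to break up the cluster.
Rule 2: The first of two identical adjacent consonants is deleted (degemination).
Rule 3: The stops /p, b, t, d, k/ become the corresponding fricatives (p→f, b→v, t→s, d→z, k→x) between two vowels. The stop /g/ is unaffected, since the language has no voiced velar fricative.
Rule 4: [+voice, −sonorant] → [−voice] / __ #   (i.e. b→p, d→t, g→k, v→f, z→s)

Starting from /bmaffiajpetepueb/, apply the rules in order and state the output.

Rule 1 (stop-cluster a-epenthesis): no segment meets the environment; /bmaffiajpetepueb/ is unchanged.
Rule 2 (degemination): /ff/ is a geminate; the first /f/ deletes. /bmaffiajpetepueb/ → bmafiajpetepueb.
Rule 3 (intervocalic spirantization): /t/ is a stop between vowels /e/ and /e/, so it spirantizes to the fricative [s]. /p/ is a stop between vowels /e/ and /u/, so it spirantizes to the fricative [f]. /bmafiajpetepueb/ → bmafiajpesefueb.
Rule 4 (final devoicing): /b/ is a voiced obstruent in word-final position, so it devoices to [p]. /bmafiajpesefueb/ → bmafiajpesefuep.

bmafiajpesefuep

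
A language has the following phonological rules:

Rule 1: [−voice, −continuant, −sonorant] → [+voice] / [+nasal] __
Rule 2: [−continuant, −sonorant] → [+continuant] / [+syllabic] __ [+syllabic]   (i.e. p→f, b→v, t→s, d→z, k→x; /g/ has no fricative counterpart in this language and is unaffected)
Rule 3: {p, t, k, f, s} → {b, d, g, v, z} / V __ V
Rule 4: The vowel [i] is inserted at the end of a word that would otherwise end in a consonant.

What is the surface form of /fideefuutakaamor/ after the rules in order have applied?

fizeevuuzaxaamori

Rule 1 (post-nasal voicing): no segment meets the environment; /fideefuutakaamor/ is unchanged.
Rule 2 (intervocalic spirantization): /d/ is a stop between vowels /i/ and /e/, so it spirantizes to the fricative [z]. /t/ is a stop between vowels /u/ and /a/, so it spirantizes to the fricative [s]. /k/ is a stop between vowels /a/ and /a/, so it spirantizes to the fricative [x]. /fideefuutakaamor/ → fizeefuusaxaamor.
Rule 3 (intervocalic voicing): /f/ is a voiceless obstruent between vowels /e/ and /u/, so it voices to [v]. /s/ is a voiceless obstruent between vowels /u/ and /a/, so it voices to [z]. /fizeefuusaxaamor/ → fizeevuuzaxaamor.
Rule 4 (final i-epenthesis): the form ends in the consonant /r/, so [i] is inserted word-finally. /fizeevuuzaxaamor/ → fizeevuuzaxaamori.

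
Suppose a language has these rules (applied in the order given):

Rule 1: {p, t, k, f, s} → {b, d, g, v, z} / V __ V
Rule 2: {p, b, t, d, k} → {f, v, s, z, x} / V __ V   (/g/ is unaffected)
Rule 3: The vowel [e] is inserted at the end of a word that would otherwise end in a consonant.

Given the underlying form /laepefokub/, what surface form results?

Rule 1 (intervocalic voicing): /p/ is a voiceless obstruent between vowels /e/ and /e/, so it voices to [b]. /f/ is a voiceless obstruent between vowels /e/ and /o/, so it voices to [v]. /k/ is a voiceless obstruent between vowels /o/ and /u/, so it voices to [g]. /laepefokub/ → laebevogub.
Rule 2 (intervocalic spirantization): /b/ is a stop between vowels /e/ and /e/, so it spirantizes to the fricative [v]. /laebevogub/ → laevevogub.
Rule 3 (final e-epenthesis): the form ends in the consonant /b/, so [e] is inserted word-finally. /laevevogub/ → laevevogube.

laevevogube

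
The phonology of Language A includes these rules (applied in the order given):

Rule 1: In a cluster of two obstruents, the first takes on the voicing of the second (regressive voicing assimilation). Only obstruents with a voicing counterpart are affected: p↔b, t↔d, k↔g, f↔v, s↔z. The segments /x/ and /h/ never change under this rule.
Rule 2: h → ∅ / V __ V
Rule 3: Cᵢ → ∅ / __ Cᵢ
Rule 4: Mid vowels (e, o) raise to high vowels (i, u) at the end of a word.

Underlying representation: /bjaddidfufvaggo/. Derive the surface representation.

bjaditfuvagu

Rule 1 (regressive voicing assimilation): /d/ precedes the voiceless obstruent /f/, so it devoices to [t] by assimilation. /f/ precedes the voiced obstruent /v/, so it voices to [v] by assimilation. /bjaddidfufvaggo/ → bjadditfuvvaggo.
Rule 2 (intervocalic h-deletion): no segment meets the environment; /bjadditfuvvaggo/ is unchanged.
Rule 3 (degemination): /dd/ is a geminate; the first /d/ deletes. /vv/ is a geminate; the first /v/ deletes. /gg/ is a geminate; the first /g/ deletes. /bjadditfuvvaggo/ → bjaditfuvago.
Rule 4 (final vowel raising): /o/ is a mid vowel in word-final position, so it raises to [u]. /bjaditfuvago/ → bjaditfuvagu.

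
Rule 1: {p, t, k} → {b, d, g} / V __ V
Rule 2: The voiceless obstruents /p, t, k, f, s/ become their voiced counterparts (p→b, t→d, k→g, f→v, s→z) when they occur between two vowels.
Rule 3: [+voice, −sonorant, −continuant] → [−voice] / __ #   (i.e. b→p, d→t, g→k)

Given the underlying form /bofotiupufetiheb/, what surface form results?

bovodiubuvedihep

Rule 1 (intervocalic voicing): /t/ is a voiceless stop between vowels /o/ and /i/, so it voices to [d]. /p/ is a voiceless stop between vowels /u/ and /u/, so it voices to [b]. /t/ is a voiceless stop between vowels /e/ and /i/, so it voices to [d]. /bofotiupufetiheb/ → bofodiubufediheb.
Rule 2 (intervocalic voicing): /f/ is a voiceless obstruent between vowels /o/ and /o/, so it voices to [v]. /f/ is a voiceless obstruent between vowels /u/ and /e/, so it voices to [v]. /bofodiubufediheb/ → bovodiubuvediheb.
Rule 3 (final devoicing): /b/ is a voiced stop in word-final position, so it devoices to [p]. /bovodiubuvediheb/ → bovodiubuvedihep.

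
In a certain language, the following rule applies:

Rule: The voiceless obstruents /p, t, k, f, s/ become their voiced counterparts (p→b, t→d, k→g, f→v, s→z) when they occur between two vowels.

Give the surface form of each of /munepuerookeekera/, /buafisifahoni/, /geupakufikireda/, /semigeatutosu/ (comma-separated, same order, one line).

munebueroogeegera, buavizivahoni, geubaguvigireda, semigeadudozu

/munepuerookeekera/: /p/ is a voiceless obstruent between vowels /e/ and /u/, so it voices to [b]. /k/ is a voiceless obstruent between vowels /o/ and /e/, so it voices to [g]. /k/ is a voiceless obstruent between vowels /e/ and /e/, so it voices to [g]. → [munebueroogeegera].
/buafisifahoni/: /f/ is a voiceless obstruent between vowels /a/ and /i/, so it voices to [v]. /s/ is a voiceless obstruent between vowels /i/ and /i/, so it voices to [z]. /f/ is a voiceless obstruent between vowels /i/ and /a/, so it voices to [v]. → [buavizivahoni].
/geupakufikireda/: /p/ is a voiceless obstruent between vowels /u/ and /a/, so it voices to [b]. /k/ is a voiceless obstruent between vowels /a/ and /u/, so it voices to [g]. /f/ is a voiceless obstruent between vowels /u/ and /i/, so it voices to [v]. /k/ is a voiceless obstruent between vowels /i/ and /i/, so it voices to [g]. → [geubaguvigireda].
/semigeatutosu/: /t/ is a voiceless obstruent between vowels /a/ and /u/, so it voices to [d]. /t/ is a voiceless obstruent between vowels /u/ and /o/, so it voices to [d]. /s/ is a voiceless obstruent between vowels /o/ and /u/, so it voices to [z]. → [semigeadudozu].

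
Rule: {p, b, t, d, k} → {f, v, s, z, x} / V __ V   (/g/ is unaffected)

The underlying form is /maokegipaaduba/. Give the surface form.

maoxegifaazuva

/k/ is a stop between vowels /o/ and /e/, so it spirantizes to the fricative [x].
/p/ is a stop between vowels /i/ and /a/, so it spirantizes to the fricative [f].
/d/ is a stop between vowels /a/ and /u/, so it spirantizes to the fricative [z].
/b/ is a stop between vowels /u/ and /a/, so it spirantizes to the fricative [v].
Surface form: [maoxegifaazuva].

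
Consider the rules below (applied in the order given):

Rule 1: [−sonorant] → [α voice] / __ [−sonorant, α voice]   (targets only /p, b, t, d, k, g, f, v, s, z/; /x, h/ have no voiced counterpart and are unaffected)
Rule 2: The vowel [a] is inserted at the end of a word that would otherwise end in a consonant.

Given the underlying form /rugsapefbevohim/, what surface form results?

ruksapevbevohima

Rule 1 (regressive voicing assimilation): /g/ precedes the voiceless obstruent /s/, so it devoices to [k] by assimilation. /f/ precedes the voiced obstruent /b/, so it voices to [v] by assimilation. /rugsapefbevohim/ → ruksapevbevohim.
Rule 2 (final a-epenthesis): the form ends in the consonant /m/, so [a] is inserted word-finally. /ruksapevbevohim/ → ruksapevbevohima.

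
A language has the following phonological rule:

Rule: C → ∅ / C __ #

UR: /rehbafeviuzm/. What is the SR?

/m/ is the second consonant of a word-final cluster /zm/, so it deletes.
The other instances of /r/, /h/, /b/, /f/, /v/, /z/ do not occur in the required environment and remain unchanged.
Surface form: [rehbafeviuz].

rehbafeviuz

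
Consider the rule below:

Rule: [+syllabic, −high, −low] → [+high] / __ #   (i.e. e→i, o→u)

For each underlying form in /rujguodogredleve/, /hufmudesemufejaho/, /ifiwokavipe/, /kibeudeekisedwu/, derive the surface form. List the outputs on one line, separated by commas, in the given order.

rujguodogredlevi, hufmudesemufejahu, ifiwokavipi, kibeudeekisedwu

/rujguodogredleve/: /e/ is a mid vowel in word-final position, so it raises to [i]. → [rujguodogredlevi].
/hufmudesemufejaho/: /o/ is a mid vowel in word-final position, so it raises to [u]. → [hufmudesemufejahu].
/ifiwokavipe/: /e/ is a mid vowel in word-final position, so it raises to [i]. → [ifiwokavipi].
/kibeudeekisedwu/: the rule's environment is not met; surfaces unchanged as [kibeudeekisedwu].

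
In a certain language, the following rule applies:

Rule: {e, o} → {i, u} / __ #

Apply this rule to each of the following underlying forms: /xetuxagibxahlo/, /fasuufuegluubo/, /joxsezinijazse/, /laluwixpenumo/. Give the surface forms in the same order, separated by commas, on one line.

/xetuxagibxahlo/: /o/ is a mid vowel in word-final position, so it raises to [u]. → [xetuxagibxahlu].
/fasuufuegluubo/: /o/ is a mid vowel in word-final position, so it raises to [u]. → [fasuufuegluubu].
/joxsezinijazse/: /e/ is a mid vowel in word-final position, so it raises to [i]. → [joxsezinijazsi].
/laluwixpenumo/: /o/ is a mid vowel in word-final position, so it raises to [u]. → [laluwixpenumu].

xetuxagibxahlu, fasuufuegluubu, joxsezinijazsi, laluwixpenumu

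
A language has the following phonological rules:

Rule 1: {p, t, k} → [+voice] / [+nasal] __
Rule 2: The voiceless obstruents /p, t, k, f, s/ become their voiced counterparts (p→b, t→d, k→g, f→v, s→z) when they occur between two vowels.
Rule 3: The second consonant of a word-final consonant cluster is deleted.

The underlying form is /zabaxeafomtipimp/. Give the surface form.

zabaxeavomdibim

Rule 1 (post-nasal voicing): /t/ is a voiceless stop immediately after the nasal /m/, so it voices to [d]. /p/ is a voiceless stop immediately after the nasal /m/, so it voices to [b]. /zabaxeafomtipimp/ → zabaxeafomdipimb.
Rule 2 (intervocalic voicing): /f/ is a voiceless obstruent between vowels /a/ and /o/, so it voices to [v]. /p/ is a voiceless obstruent between vowels /i/ and /i/, so it voices to [b]. /zabaxeafomdipimb/ → zabaxeavomdibimb.
Rule 3 (final cluster simplification): /b/ is the second consonant of a word-final cluster /mb/, so it deletes. /zabaxeavomdibimb/ → zabaxeavomdibim.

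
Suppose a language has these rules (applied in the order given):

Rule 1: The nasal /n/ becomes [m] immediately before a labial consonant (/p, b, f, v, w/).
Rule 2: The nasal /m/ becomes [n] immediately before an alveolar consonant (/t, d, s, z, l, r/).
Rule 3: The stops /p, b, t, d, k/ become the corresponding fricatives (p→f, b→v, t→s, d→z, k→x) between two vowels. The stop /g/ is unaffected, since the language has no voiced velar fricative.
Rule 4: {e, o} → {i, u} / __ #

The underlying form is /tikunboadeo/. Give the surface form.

tixumboazeu

Rule 1 (nasal place assimilation): /n/ precedes the labial consonant /b/, so it assimilates in place to [m]. /tikunboadeo/ → tikumboadeo.
Rule 2 (nasal place assimilation): no segment meets the environment; /tikumboadeo/ is unchanged.
Rule 3 (intervocalic spirantization): /k/ is a stop between vowels /i/ and /u/, so it spirantizes to the fricative [x]. /d/ is a stop between vowels /a/ and /e/, so it spirantizes to the fricative [z]. /tikumboadeo/ → tixumboazeo.
Rule 4 (final vowel raising): /o/ is a mid vowel in word-final position, so it raises to [u]. /tixumboazeo/ → tixumboazeu.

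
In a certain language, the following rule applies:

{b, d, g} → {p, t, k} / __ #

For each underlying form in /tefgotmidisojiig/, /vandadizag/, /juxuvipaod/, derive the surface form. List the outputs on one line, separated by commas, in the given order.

/tefgotmidisojiig/: /g/ is a voiced stop in word-final position, so it devoices to [k]. → [tefgotmidisojiik].
/vandadizag/: /g/ is a voiced stop in word-final position, so it devoices to [k]. → [vandadizak].
/juxuvipaod/: /d/ is a voiced stop in word-final position, so it devoices to [t]. → [juxuvipaot].

tefgotmidisojiik, vandadizak, juxuvipaot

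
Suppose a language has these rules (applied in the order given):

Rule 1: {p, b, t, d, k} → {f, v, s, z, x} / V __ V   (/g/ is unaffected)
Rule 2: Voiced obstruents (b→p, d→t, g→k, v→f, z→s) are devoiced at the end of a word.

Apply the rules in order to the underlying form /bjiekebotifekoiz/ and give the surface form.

Rule 1 (intervocalic spirantization): /k/ is a stop between vowels /e/ and /e/, so it spirantizes to the fricative [x]. /b/ is a stop between vowels /e/ and /o/, so it spirantizes to the fricative [v]. /t/ is a stop between vowels /o/ and /i/, so it spirantizes to the fricative [s]. /k/ is a stop between vowels /e/ and /o/, so it spirantizes to the fricative [x]. /bjiekebotifekoiz/ → bjiexevosifexoiz.
Rule 2 (final devoicing): /z/ is a voiced obstruent in word-final position, so it devoices to [s]. /bjiexevosifexoiz/ → bjiexevosifexois.

bjiexevosifexois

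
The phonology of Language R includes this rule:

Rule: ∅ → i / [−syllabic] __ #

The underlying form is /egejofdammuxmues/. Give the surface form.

egejofdammuxmuesi

the form ends in the consonant /s/, so [i] is inserted word-finally.
Surface form: [egejofdammuxmuesi].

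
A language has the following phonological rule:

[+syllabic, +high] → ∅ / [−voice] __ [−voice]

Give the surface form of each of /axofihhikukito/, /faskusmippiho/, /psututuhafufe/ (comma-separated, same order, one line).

/axofihhikukito/: /i/ is a high vowel flanked by voiceless consonants /f/ and /h/, so it deletes. /i/ is a high vowel flanked by voiceless consonants /h/ and /k/, so it deletes. /u/ is a high vowel flanked by voiceless consonants /k/ and /k/, so it deletes. /i/ is a high vowel flanked by voiceless consonants /k/ and /t/, so it deletes. → [axofhhkkto].
/faskusmippiho/: /u/ is a high vowel flanked by voiceless consonants /k/ and /s/, so it deletes. /i/ is a high vowel flanked by voiceless consonants /p/ and /h/, so it deletes. → [fasksmippho].
/psututuhafufe/: /u/ is a high vowel flanked by voiceless consonants /s/ and /t/, so it deletes. /u/ is a high vowel flanked by voiceless consonants /t/ and /t/, so it deletes. /u/ is a high vowel flanked by voiceless consonants /t/ and /h/, so it deletes. /u/ is a high vowel flanked by voiceless consonants /f/ and /f/, so it deletes. → [pstthaffe].

axofhhkkto, fasksmippho, pstthaffe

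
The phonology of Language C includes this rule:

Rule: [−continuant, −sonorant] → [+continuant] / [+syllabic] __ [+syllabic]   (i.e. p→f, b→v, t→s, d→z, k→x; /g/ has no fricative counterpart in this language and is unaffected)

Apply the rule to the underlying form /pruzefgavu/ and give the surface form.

pruzefgavu

No segment of /pruzefgavu/ meets the structural description of the rule, so the form surfaces unchanged.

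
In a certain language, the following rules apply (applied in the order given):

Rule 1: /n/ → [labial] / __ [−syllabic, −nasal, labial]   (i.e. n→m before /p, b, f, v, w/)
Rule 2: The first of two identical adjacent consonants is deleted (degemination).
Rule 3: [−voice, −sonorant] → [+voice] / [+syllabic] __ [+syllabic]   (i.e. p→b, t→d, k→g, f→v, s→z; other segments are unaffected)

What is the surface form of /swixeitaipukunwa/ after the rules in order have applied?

Rule 1 (nasal place assimilation): /n/ precedes the labial consonant /w/, so it assimilates in place to [m]. /swixeitaipukunwa/ → swixeitaipukumwa.
Rule 2 (degemination): no segment meets the environment; /swixeitaipukumwa/ is unchanged.
Rule 3 (intervocalic voicing): /t/ is a voiceless obstruent between vowels /i/ and /a/, so it voices to [d]. /p/ is a voiceless obstruent between vowels /i/ and /u/, so it voices to [b]. /k/ is a voiceless obstruent between vowels /u/ and /u/, so it voices to [g]. /swixeitaipukumwa/ → swixeidaibugumwa.

swixeidaibugumwa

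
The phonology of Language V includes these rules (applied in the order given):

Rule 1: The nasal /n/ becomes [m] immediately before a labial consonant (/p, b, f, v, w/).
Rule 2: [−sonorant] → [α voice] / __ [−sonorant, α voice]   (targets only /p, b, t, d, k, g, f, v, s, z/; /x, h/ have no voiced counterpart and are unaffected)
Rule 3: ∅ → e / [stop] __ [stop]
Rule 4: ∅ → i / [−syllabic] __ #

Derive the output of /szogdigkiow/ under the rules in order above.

zzogedikekiowi

Rule 1 (nasal place assimilation): no segment meets the environment; /szogdigkiow/ is unchanged.
Rule 2 (regressive voicing assimilation): /s/ precedes the voiced obstruent /z/, so it voices to [z] by assimilation. /g/ precedes the voiceless obstruent /k/, so it devoices to [k] by assimilation. /szogdigkiow/ → zzogdikkiow.
Rule 3 (stop-cluster e-epenthesis): /g/ and /d/ form a stop–stop cluster, so [e] is inserted between them. /k/ and /k/ form a stop–stop cluster, so [e] is inserted between them. /zzogdikkiow/ → zzogedikekiow.
Rule 4 (final i-epenthesis): the form ends in the consonant /w/, so [i] is inserted word-finally. /zzogedikekiow/ → zzogedikekiowi.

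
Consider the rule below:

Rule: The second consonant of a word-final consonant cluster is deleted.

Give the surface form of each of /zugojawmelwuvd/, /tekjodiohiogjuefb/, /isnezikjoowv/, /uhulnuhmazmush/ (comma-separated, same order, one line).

zugojawmelwuv, tekjodiohiogjuef, isnezikjoow, uhulnuhmazmus

/zugojawmelwuvd/: /d/ is the second consonant of a word-final cluster /vd/, so it deletes. → [zugojawmelwuv].
/tekjodiohiogjuefb/: /b/ is the second consonant of a word-final cluster /fb/, so it deletes. → [tekjodiohiogjuef].
/isnezikjoowv/: /v/ is the second consonant of a word-final cluster /wv/, so it deletes. → [isnezikjoow].
/uhulnuhmazmush/: /h/ is the second consonant of a word-final cluster /sh/, so it deletes. → [uhulnuhmazmus].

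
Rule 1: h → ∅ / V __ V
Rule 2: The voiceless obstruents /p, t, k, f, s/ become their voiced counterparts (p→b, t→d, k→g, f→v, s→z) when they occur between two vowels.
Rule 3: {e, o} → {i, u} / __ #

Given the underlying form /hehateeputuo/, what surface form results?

headeebuduu

Rule 1 (intervocalic h-deletion): /h/ occurs between vowels /e/ and /a/, so it deletes. /hehateeputuo/ → heateeputuo.
Rule 2 (intervocalic voicing): /t/ is a voiceless obstruent between vowels /a/ and /e/, so it voices to [d]. /p/ is a voiceless obstruent between vowels /e/ and /u/, so it voices to [b]. /t/ is a voiceless obstruent between vowels /u/ and /u/, so it voices to [d]. /heateeputuo/ → headeebuduo.
Rule 3 (final vowel raising): /o/ is a mid vowel in word-final position, so it raises to [u]. /headeebuduo/ → headeebuduu.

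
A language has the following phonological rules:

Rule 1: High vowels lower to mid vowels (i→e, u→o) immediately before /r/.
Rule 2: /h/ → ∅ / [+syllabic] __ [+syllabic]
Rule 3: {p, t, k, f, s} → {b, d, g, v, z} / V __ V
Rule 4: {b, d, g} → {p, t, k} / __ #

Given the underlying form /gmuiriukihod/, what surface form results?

gmueriugiot

Rule 1 (pre-rhotic lowering): /i/ is a high vowel immediately before /r/, so it lowers to [e]. /gmuiriukihod/ → gmueriukihod.
Rule 2 (intervocalic h-deletion): /h/ occurs between vowels /i/ and /o/, so it deletes. /gmueriukihod/ → gmueriukiod.
Rule 3 (intervocalic voicing): /k/ is a voiceless obstruent between vowels /u/ and /i/, so it voices to [g]. /gmueriukiod/ → gmueriugiod.
Rule 4 (final devoicing): /d/ is a voiced stop in word-final position, so it devoices to [t]. /gmueriugiod/ → gmueriugiot.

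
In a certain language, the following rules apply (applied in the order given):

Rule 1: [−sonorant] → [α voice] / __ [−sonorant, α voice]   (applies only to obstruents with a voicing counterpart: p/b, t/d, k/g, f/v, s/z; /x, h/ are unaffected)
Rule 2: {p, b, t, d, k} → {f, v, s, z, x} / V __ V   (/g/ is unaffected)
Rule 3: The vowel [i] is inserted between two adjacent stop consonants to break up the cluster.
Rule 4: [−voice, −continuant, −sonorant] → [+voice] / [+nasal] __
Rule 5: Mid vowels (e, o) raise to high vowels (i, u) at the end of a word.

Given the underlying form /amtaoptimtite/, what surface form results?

amdaopitimdisi

Rule 1 (regressive voicing assimilation): no segment meets the environment; /amtaoptimtite/ is unchanged.
Rule 2 (intervocalic spirantization): /t/ is a stop between vowels /i/ and /e/, so it spirantizes to the fricative [s]. /amtaoptimtite/ → amtaoptimtise.
Rule 3 (stop-cluster i-epenthesis): /p/ and /t/ form a stop–stop cluster, so [i] is inserted between them. /amtaoptimtise/ → amtaopitimtise.
Rule 4 (post-nasal voicing): /t/ is a voiceless stop immediately after the nasal /m/, so it voices to [d]. /t/ is a voiceless stop immediately after the nasal /m/, so it voices to [d]. /amtaopitimtise/ → amdaopitimdise.
Rule 5 (final vowel raising): /e/ is a mid vowel in word-final position, so it raises to [i]. /amdaopitimdise/ → amdaopitimdisi.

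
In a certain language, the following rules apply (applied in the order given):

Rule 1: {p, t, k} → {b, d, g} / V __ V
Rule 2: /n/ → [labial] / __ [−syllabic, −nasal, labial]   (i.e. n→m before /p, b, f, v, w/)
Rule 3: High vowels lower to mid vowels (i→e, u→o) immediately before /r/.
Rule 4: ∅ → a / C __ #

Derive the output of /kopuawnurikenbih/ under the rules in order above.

Rule 1 (intervocalic voicing): /p/ is a voiceless stop between vowels /o/ and /u/, so it voices to [b]. /k/ is a voiceless stop between vowels /i/ and /e/, so it voices to [g]. /kopuawnurikenbih/ → kobuawnurigenbih.
Rule 2 (nasal place assimilation): /n/ precedes the labial consonant /b/, so it assimilates in place to [m]. /kobuawnurigenbih/ → kobuawnurigembih.
Rule 3 (pre-rhotic lowering): /u/ is a high vowel immediately before /r/, so it lowers to [o]. /kobuawnurigembih/ → kobuawnorigembih.
Rule 4 (final a-epenthesis): the form ends in the consonant /h/, so [a] is inserted word-finally. /kobuawnorigembih/ → kobuawnorigembiha.

kobuawnorigembiha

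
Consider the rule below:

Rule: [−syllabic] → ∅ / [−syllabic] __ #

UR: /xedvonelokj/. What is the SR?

/j/ is the second consonant of a word-final cluster /kj/, so it deletes.
Surface form: [xedvonelok].

xedvonelok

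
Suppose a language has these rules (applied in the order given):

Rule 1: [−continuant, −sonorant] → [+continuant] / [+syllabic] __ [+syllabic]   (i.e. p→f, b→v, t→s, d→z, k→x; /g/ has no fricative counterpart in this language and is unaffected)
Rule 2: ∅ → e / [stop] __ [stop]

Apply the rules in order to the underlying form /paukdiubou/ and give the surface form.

Rule 1 (intervocalic spirantization): /b/ is a stop between vowels /u/ and /o/, so it spirantizes to the fricative [v]. /paukdiubou/ → paukdiuvou.
Rule 2 (stop-cluster e-epenthesis): /k/ and /d/ form a stop–stop cluster, so [e] is inserted between them. /paukdiuvou/ → paukediuvou.

paukediuvou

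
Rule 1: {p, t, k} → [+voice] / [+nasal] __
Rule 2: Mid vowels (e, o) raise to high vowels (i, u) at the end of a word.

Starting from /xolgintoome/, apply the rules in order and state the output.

Rule 1 (post-nasal voicing): /t/ is a voiceless stop immediately after the nasal /n/, so it voices to [d]. /xolgintoome/ → xolgindoome.
Rule 2 (final vowel raising): /e/ is a mid vowel in word-final position, so it raises to [i]. /xolgindoome/ → xolgindoomi.

xolgindoomi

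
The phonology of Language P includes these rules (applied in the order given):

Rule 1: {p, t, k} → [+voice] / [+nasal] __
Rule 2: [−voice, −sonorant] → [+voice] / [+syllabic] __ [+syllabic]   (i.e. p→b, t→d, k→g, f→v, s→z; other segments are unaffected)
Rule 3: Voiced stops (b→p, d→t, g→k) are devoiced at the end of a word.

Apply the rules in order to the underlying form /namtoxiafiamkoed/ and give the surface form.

Rule 1 (post-nasal voicing): /t/ is a voiceless stop immediately after the nasal /m/, so it voices to [d]. /k/ is a voiceless stop immediately after the nasal /m/, so it voices to [g]. /namtoxiafiamkoed/ → namdoxiafiamgoed.
Rule 2 (intervocalic voicing): /f/ is a voiceless obstruent between vowels /a/ and /i/, so it voices to [v]. /namdoxiafiamgoed/ → namdoxiaviamgoed.
Rule 3 (final devoicing): /d/ is a voiced stop in word-final position, so it devoices to [t]. /namdoxiaviamgoed/ → namdoxiaviamgoet.

namdoxiaviamgoet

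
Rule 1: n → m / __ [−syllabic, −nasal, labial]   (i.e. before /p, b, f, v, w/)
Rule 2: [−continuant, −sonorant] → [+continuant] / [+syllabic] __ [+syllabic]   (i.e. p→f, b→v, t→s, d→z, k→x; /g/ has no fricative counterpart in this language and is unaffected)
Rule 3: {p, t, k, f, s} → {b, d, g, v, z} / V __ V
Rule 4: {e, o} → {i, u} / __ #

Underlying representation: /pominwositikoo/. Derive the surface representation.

Rule 1 (nasal place assimilation): /n/ precedes the labial consonant /w/, so it assimilates in place to [m]. /pominwositikoo/ → pomimwositikoo.
Rule 2 (intervocalic spirantization): /t/ is a stop between vowels /i/ and /i/, so it spirantizes to the fricative [s]. /k/ is a stop between vowels /i/ and /o/, so it spirantizes to the fricative [x]. /pomimwositikoo/ → pomimwosisixoo.
Rule 3 (intervocalic voicing): /s/ is a voiceless obstruent between vowels /o/ and /i/, so it voices to [z]. /s/ is a voiceless obstruent between vowels /i/ and /i/, so it voices to [z]. /pomimwosisixoo/ → pomimwozizixoo.
Rule 4 (final vowel raising): /o/ is a mid vowel in word-final position, so it raises to [u]. /pomimwozizixoo/ → pomimwozizixou.

pomimwozizixou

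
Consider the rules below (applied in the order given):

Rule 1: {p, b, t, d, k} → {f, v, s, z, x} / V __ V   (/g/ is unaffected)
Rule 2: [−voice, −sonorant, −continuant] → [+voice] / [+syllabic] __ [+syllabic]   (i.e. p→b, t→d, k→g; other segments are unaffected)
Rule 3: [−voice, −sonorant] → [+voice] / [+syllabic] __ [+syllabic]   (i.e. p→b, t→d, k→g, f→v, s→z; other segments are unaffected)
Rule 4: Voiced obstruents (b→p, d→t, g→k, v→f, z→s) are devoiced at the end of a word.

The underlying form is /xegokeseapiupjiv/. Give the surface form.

Rule 1 (intervocalic spirantization): /k/ is a stop between vowels /o/ and /e/, so it spirantizes to the fricative [x]. /p/ is a stop between vowels /a/ and /i/, so it spirantizes to the fricative [f]. /xegokeseapiupjiv/ → xegoxeseafiupjiv.
Rule 2 (intervocalic voicing): no segment meets the environment; /xegoxeseafiupjiv/ is unchanged.
Rule 3 (intervocalic voicing): /s/ is a voiceless obstruent between vowels /e/ and /e/, so it voices to [z]. /f/ is a voiceless obstruent between vowels /a/ and /i/, so it voices to [v]. /xegoxeseafiupjiv/ → xegoxezeaviupjiv.
Rule 4 (final devoicing): /v/ is a voiced obstruent in word-final position, so it devoices to [f]. /xegoxezeaviupjiv/ → xegoxezeaviupjif.

xegoxezeaviupjif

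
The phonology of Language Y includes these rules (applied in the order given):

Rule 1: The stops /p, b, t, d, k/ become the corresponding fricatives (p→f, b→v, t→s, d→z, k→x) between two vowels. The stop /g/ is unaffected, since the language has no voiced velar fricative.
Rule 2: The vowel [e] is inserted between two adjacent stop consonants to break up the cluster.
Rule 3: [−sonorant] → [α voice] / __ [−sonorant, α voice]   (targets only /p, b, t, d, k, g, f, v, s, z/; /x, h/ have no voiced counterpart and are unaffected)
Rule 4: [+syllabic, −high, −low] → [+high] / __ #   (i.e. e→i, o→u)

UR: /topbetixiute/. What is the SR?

topebesixiusi

Rule 1 (intervocalic spirantization): /t/ is a stop between vowels /e/ and /i/, so it spirantizes to the fricative [s]. /t/ is a stop between vowels /u/ and /e/, so it spirantizes to the fricative [s]. /topbetixiute/ → topbesixiuse.
Rule 2 (stop-cluster e-epenthesis): /p/ and /b/ form a stop–stop cluster, so [e] is inserted between them. /topbesixiuse/ → topebesixiuse.
Rule 3 (regressive voicing assimilation): no segment meets the environment; /topebesixiuse/ is unchanged.
Rule 4 (final vowel raising): /e/ is a mid vowel in word-final position, so it raises to [i]. /topebesixiuse/ → topebesixiusi.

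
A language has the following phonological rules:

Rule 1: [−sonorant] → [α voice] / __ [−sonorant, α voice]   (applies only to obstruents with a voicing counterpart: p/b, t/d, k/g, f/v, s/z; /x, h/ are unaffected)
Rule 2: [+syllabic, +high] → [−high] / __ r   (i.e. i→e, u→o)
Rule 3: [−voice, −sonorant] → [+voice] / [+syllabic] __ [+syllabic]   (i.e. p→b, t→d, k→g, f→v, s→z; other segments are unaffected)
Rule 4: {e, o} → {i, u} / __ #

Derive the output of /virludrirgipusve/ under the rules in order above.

Rule 1 (regressive voicing assimilation): /s/ precedes the voiced obstruent /v/, so it voices to [z] by assimilation. /virludrirgipusve/ → virludrirgipuzve.
Rule 2 (pre-rhotic lowering): /i/ is a high vowel immediately before /r/, so it lowers to [e]. /i/ is a high vowel immediately before /r/, so it lowers to [e]. /virludrirgipuzve/ → verludrergipuzve.
Rule 3 (intervocalic voicing): /p/ is a voiceless obstruent between vowels /i/ and /u/, so it voices to [b]. /verludrergipuzve/ → verludrergibuzve.
Rule 4 (final vowel raising): /e/ is a mid vowel in word-final position, so it raises to [i]. /verludrergibuzve/ → verludrergibuzvi.

verludrergibuzvi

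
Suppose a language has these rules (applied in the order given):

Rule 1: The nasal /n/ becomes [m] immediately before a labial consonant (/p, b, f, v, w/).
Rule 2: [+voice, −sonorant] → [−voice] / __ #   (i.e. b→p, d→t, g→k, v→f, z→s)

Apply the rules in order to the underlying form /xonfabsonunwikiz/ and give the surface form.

Rule 1 (nasal place assimilation): /n/ precedes the labial consonant /f/, so it assimilates in place to [m]. /n/ precedes the labial consonant /w/, so it assimilates in place to [m]. /xonfabsonunwikiz/ → xomfabsonumwikiz.
Rule 2 (final devoicing): /z/ is a voiced obstruent in word-final position, so it devoices to [s]. /xomfabsonumwikiz/ → xomfabsonumwikis.

xomfabsonumwikis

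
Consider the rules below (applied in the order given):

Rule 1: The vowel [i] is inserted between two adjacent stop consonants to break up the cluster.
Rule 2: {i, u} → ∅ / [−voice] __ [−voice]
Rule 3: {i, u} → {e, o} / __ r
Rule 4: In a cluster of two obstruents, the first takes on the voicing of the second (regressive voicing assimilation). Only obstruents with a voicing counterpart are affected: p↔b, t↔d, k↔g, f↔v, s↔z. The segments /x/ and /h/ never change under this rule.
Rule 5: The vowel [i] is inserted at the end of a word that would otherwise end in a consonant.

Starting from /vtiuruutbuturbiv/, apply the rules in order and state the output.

Rule 1 (stop-cluster i-epenthesis): /t/ and /b/ form a stop–stop cluster, so [i] is inserted between them. /vtiuruutbuturbiv/ → vtiuruutibuturbiv.
Rule 2 (high vowel syncope): no segment meets the environment; /vtiuruutibuturbiv/ is unchanged.
Rule 3 (pre-rhotic lowering): /u/ is a high vowel immediately before /r/, so it lowers to [o]. /u/ is a high vowel immediately before /r/, so it lowers to [o]. /vtiuruutibuturbiv/ → vtioruutibutorbiv.
Rule 4 (regressive voicing assimilation): /v/ precedes the voiceless obstruent /t/, so it devoices to [f] by assimilation. /vtioruutibutorbiv/ → ftioruutibutorbiv.
Rule 5 (final i-epenthesis): the form ends in the consonant /v/, so [i] is inserted word-finally. /ftioruutibutorbiv/ → ftioruutibutorbivi.

ftioruutibutorbivi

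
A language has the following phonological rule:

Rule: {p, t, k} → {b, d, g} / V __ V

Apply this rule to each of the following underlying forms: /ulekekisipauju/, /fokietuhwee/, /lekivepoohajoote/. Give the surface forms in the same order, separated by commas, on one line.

ulegegisibauju, fogieduhwee, legiveboohajoode

/ulekekisipauju/: /k/ is a voiceless stop between vowels /e/ and /e/, so it voices to [g]. /k/ is a voiceless stop between vowels /e/ and /i/, so it voices to [g]. /p/ is a voiceless stop between vowels /i/ and /a/, so it voices to [b]. → [ulegegisibauju].
/fokietuhwee/: /k/ is a voiceless stop between vowels /o/ and /i/, so it voices to [g]. /t/ is a voiceless stop between vowels /e/ and /u/, so it voices to [d]. → [fogieduhwee].
/lekivepoohajoote/: /k/ is a voiceless stop between vowels /e/ and /i/, so it voices to [g]. /p/ is a voiceless stop between vowels /e/ and /o/, so it voices to [b]. /t/ is a voiceless stop between vowels /o/ and /e/, so it voices to [d]. → [legiveboohajoode].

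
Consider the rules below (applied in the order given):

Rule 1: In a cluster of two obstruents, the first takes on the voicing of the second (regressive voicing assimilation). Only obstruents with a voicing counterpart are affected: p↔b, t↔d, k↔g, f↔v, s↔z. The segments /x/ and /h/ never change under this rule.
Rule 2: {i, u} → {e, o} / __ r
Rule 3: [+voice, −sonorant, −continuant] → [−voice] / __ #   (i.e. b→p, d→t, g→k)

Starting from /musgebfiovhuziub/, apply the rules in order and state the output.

Rule 1 (regressive voicing assimilation): /s/ precedes the voiced obstruent /g/, so it voices to [z] by assimilation. /b/ precedes the voiceless obstruent /f/, so it devoices to [p] by assimilation. /v/ precedes the voiceless obstruent /h/, so it devoices to [f] by assimilation. /musgebfiovhuziub/ → muzgepfiofhuziub.
Rule 2 (pre-rhotic lowering): no segment meets the environment; /muzgepfiofhuziub/ is unchanged.
Rule 3 (final devoicing): /b/ is a voiced stop in word-final position, so it devoices to [p]. /muzgepfiofhuziub/ → muzgepfiofhuziup.

muzgepfiofhuziup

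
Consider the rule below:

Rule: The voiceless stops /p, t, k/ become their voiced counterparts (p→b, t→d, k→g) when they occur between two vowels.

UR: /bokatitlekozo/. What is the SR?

bogaditlegozo

/k/ is a voiceless stop between vowels /o/ and /a/, so it voices to [g].
/t/ is a voiceless stop between vowels /a/ and /i/, so it voices to [d].
/k/ is a voiceless stop between vowels /e/ and /o/, so it voices to [g].
Surface form: [bogaditlegozo].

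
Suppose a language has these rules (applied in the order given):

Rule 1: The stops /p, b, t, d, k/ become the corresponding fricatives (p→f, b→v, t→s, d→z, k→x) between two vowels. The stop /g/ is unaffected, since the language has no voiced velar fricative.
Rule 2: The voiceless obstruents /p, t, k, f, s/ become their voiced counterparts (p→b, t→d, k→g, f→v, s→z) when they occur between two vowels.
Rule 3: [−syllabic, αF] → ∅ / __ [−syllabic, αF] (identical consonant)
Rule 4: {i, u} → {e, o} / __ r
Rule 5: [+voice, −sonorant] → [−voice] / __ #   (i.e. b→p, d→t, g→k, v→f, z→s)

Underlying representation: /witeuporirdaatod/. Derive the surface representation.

wizeuvorerdaazot

Rule 1 (intervocalic spirantization): /t/ is a stop between vowels /i/ and /e/, so it spirantizes to the fricative [s]. /p/ is a stop between vowels /u/ and /o/, so it spirantizes to the fricative [f]. /t/ is a stop between vowels /a/ and /o/, so it spirantizes to the fricative [s]. /witeuporirdaatod/ → wiseuforirdaasod.
Rule 2 (intervocalic voicing): /s/ is a voiceless obstruent between vowels /i/ and /e/, so it voices to [z]. /f/ is a voiceless obstruent between vowels /u/ and /o/, so it voices to [v]. /s/ is a voiceless obstruent between vowels /a/ and /o/, so it voices to [z]. /wiseuforirdaasod/ → wizeuvorirdaazod.
Rule 3 (degemination): no segment meets the environment; /wizeuvorirdaazod/ is unchanged.
Rule 4 (pre-rhotic lowering): /i/ is a high vowel immediately before /r/, so it lowers to [e]. /wizeuvorirdaazod/ → wizeuvorerdaazod.
Rule 5 (final devoicing): /d/ is a voiced obstruent in word-final position, so it devoices to [t]. /wizeuvorerdaazod/ → wizeuvorerdaazot.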